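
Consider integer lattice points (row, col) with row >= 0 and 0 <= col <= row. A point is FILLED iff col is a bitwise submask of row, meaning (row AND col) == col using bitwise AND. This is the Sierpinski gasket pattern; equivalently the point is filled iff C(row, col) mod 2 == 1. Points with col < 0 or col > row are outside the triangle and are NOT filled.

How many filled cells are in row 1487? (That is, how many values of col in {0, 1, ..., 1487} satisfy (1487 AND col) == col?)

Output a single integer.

Answer: 256

Derivation:
1487 in binary = 10111001111
popcount(1487) = number of 1-bits in 10111001111 = 8
A col c satisfies (1487 AND c) == c iff every set bit of c is also set in 1487; each of the 8 set bits of 1487 can independently be on or off in c.
count = 2^8 = 256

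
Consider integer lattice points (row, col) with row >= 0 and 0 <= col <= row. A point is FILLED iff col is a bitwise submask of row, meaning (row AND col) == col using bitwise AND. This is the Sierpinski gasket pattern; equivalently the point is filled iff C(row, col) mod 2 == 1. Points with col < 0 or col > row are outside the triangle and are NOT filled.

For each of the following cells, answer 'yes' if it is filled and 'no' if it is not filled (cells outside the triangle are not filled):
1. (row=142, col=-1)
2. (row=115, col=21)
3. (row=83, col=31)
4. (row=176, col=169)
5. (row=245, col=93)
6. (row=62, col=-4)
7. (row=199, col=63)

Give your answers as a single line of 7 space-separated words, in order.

Answer: no no no no no no no

Derivation:
(142,-1): col outside [0, 142] -> not filled
(115,21): row=0b1110011, col=0b10101, row AND col = 0b10001 = 17; 17 != 21 -> empty
(83,31): row=0b1010011, col=0b11111, row AND col = 0b10011 = 19; 19 != 31 -> empty
(176,169): row=0b10110000, col=0b10101001, row AND col = 0b10100000 = 160; 160 != 169 -> empty
(245,93): row=0b11110101, col=0b1011101, row AND col = 0b1010101 = 85; 85 != 93 -> empty
(62,-4): col outside [0, 62] -> not filled
(199,63): row=0b11000111, col=0b111111, row AND col = 0b111 = 7; 7 != 63 -> empty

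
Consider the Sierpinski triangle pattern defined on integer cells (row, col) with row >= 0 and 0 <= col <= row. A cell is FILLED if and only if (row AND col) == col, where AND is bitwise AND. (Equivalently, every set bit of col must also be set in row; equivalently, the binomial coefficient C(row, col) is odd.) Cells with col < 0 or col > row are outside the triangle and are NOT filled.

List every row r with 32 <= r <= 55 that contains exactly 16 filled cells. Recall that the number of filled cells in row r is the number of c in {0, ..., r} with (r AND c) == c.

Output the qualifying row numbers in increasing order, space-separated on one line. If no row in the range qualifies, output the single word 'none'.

Answer: 39 43 45 46 51 53 54

Derivation:
Row r has 2^popcount(r) filled cells, so we need popcount(r) = log2(16) = 4.
Scan r = 32..55 and keep those with exactly 4 one-bits:
r=32=100000 popcount=1 -> skip
r=33=100001 popcount=2 -> skip
r=34=100010 popcount=2 -> skip
r=35=100011 popcount=3 -> skip
r=36=100100 popcount=2 -> skip
r=37=100101 popcount=3 -> skip
r=38=100110 popcount=3 -> skip
r=39=100111 popcount=4 -> KEEP
r=40=101000 popcount=2 -> skip
r=41=101001 popcount=3 -> skip
r=42=101010 popcount=3 -> skip
r=43=101011 popcount=4 -> KEEP
r=44=101100 popcount=3 -> skip
r=45=101101 popcount=4 -> KEEP
r=46=101110 popcount=4 -> KEEP
r=47=101111 popcount=5 -> skip
r=48=110000 popcount=2 -> skip
r=49=110001 popcount=3 -> skip
r=50=110010 popcount=3 -> skip
r=51=110011 popcount=4 -> KEEP
r=52=110100 popcount=3 -> skip
r=53=110101 popcount=4 -> KEEP
r=54=110110 popcount=4 -> KEEP
r=55=110111 popcount=5 -> skip
Kept rows: 39 43 45 46 51 53 54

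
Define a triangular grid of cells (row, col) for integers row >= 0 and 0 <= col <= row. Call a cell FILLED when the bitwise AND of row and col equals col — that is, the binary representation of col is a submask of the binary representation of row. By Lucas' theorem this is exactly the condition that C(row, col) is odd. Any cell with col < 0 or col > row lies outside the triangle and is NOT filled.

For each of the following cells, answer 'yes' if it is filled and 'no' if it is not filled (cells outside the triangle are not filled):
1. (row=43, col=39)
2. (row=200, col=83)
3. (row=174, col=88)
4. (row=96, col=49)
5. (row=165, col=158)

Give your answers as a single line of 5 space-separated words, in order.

(43,39): row=0b101011, col=0b100111, row AND col = 0b100011 = 35; 35 != 39 -> empty
(200,83): row=0b11001000, col=0b1010011, row AND col = 0b1000000 = 64; 64 != 83 -> empty
(174,88): row=0b10101110, col=0b1011000, row AND col = 0b1000 = 8; 8 != 88 -> empty
(96,49): row=0b1100000, col=0b110001, row AND col = 0b100000 = 32; 32 != 49 -> empty
(165,158): row=0b10100101, col=0b10011110, row AND col = 0b10000100 = 132; 132 != 158 -> empty

Answer: no no no no no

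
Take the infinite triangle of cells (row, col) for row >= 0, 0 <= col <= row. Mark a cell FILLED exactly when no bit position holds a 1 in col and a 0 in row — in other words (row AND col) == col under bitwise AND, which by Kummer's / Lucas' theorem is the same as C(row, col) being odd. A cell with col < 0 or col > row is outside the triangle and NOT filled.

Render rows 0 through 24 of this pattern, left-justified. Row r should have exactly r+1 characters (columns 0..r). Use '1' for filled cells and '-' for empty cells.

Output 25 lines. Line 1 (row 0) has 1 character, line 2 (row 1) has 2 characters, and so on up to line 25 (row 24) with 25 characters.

Answer: 1
11
1-1
1111
1---1
11--11
1-1-1-1
11111111
1-------1
11------11
1-1-----1-1
1111----1111
1---1---1---1
11--11--11--11
1-1-1-1-1-1-1-1
1111111111111111
1---------------1
11--------------11
1-1-------------1-1
1111------------1111
1---1-----------1---1
11--11----------11--11
1-1-1-1---------1-1-1-1
11111111--------11111111
1-------1-------1-------1

Derivation:
r0=0: 1
r1=1: 11
r2=10: 1-1
r3=11: 1111
r4=100: 1---1
r5=101: 11--11
r6=110: 1-1-1-1
r7=111: 11111111
r8=1000: 1-------1
r9=1001: 11------11
r10=1010: 1-1-----1-1
r11=1011: 1111----1111
r12=1100: 1---1---1---1
r13=1101: 11--11--11--11
r14=1110: 1-1-1-1-1-1-1-1
r15=1111: 1111111111111111
r16=10000: 1---------------1
r17=10001: 11--------------11
r18=10010: 1-1-------------1-1
r19=10011: 1111------------1111
r20=10100: 1---1-----------1---1
r21=10101: 11--11----------11--11
r22=10110: 1-1-1-1---------1-1-1-1
r23=10111: 11111111--------11111111
r24=11000: 1-------1-------1-------1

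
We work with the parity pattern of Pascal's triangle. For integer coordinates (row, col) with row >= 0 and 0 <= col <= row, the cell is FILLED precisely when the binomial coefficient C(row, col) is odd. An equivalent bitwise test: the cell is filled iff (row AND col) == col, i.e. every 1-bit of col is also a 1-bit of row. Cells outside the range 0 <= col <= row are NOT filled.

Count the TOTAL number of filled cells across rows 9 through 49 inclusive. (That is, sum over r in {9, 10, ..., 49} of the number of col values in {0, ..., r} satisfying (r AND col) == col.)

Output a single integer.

Answer: 388

Derivation:
r9=1001 pc2: +4 =4
r10=1010 pc2: +4 =8
r11=1011 pc3: +8 =16
r12=1100 pc2: +4 =20
r13=1101 pc3: +8 =28
r14=1110 pc3: +8 =36
r15=1111 pc4: +16 =52
r16=10000 pc1: +2 =54
r17=10001 pc2: +4 =58
r18=10010 pc2: +4 =62
r19=10011 pc3: +8 =70
r20=10100 pc2: +4 =74
r21=10101 pc3: +8 =82
r22=10110 pc3: +8 =90
r23=10111 pc4: +16 =106
r24=11000 pc2: +4 =110
r25=11001 pc3: +8 =118
r26=11010 pc3: +8 =126
r27=11011 pc4: +16 =142
r28=11100 pc3: +8 =150
r29=11101 pc4: +16 =166
r30=11110 pc4: +16 =182
r31=11111 pc5: +32 =214
r32=100000 pc1: +2 =216
r33=100001 pc2: +4 =220
r34=100010 pc2: +4 =224
r35=100011 pc3: +8 =232
r36=100100 pc2: +4 =236
r37=100101 pc3: +8 =244
r38=100110 pc3: +8 =252
r39=100111 pc4: +16 =268
r40=101000 pc2: +4 =272
r41=101001 pc3: +8 =280
r42=101010 pc3: +8 =288
r43=101011 pc4: +16 =304
r44=101100 pc3: +8 =312
r45=101101 pc4: +16 =328
r46=101110 pc4: +16 =344
r47=101111 pc5: +32 =376
r48=110000 pc2: +4 =380
r49=110001 pc3: +8 =388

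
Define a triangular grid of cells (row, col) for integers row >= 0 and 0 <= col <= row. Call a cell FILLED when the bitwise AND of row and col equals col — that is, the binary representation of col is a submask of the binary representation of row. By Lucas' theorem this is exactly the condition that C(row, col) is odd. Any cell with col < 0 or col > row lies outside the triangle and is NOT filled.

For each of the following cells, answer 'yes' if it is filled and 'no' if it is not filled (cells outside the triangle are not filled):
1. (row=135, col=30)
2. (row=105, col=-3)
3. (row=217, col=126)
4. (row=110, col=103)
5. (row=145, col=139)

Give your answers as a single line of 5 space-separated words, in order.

Answer: no no no no no

Derivation:
(135,30): row=0b10000111, col=0b11110, row AND col = 0b110 = 6; 6 != 30 -> empty
(105,-3): col outside [0, 105] -> not filled
(217,126): row=0b11011001, col=0b1111110, row AND col = 0b1011000 = 88; 88 != 126 -> empty
(110,103): row=0b1101110, col=0b1100111, row AND col = 0b1100110 = 102; 102 != 103 -> empty
(145,139): row=0b10010001, col=0b10001011, row AND col = 0b10000001 = 129; 129 != 139 -> empty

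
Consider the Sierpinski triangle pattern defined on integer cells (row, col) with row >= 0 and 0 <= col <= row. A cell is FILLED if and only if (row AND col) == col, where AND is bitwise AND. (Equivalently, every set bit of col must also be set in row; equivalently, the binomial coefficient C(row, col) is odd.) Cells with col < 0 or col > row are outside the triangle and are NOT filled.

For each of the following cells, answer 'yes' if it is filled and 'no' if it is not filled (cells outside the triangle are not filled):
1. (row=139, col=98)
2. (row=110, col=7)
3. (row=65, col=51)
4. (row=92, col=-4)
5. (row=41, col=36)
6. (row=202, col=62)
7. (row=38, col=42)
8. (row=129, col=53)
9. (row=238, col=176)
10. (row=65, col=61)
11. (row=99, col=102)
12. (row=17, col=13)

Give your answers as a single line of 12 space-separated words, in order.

(139,98): row=0b10001011, col=0b1100010, row AND col = 0b10 = 2; 2 != 98 -> empty
(110,7): row=0b1101110, col=0b111, row AND col = 0b110 = 6; 6 != 7 -> empty
(65,51): row=0b1000001, col=0b110011, row AND col = 0b1 = 1; 1 != 51 -> empty
(92,-4): col outside [0, 92] -> not filled
(41,36): row=0b101001, col=0b100100, row AND col = 0b100000 = 32; 32 != 36 -> empty
(202,62): row=0b11001010, col=0b111110, row AND col = 0b1010 = 10; 10 != 62 -> empty
(38,42): col outside [0, 38] -> not filled
(129,53): row=0b10000001, col=0b110101, row AND col = 0b1 = 1; 1 != 53 -> empty
(238,176): row=0b11101110, col=0b10110000, row AND col = 0b10100000 = 160; 160 != 176 -> empty
(65,61): row=0b1000001, col=0b111101, row AND col = 0b1 = 1; 1 != 61 -> empty
(99,102): col outside [0, 99] -> not filled
(17,13): row=0b10001, col=0b1101, row AND col = 0b1 = 1; 1 != 13 -> empty

Answer: no no no no no no no no no no no no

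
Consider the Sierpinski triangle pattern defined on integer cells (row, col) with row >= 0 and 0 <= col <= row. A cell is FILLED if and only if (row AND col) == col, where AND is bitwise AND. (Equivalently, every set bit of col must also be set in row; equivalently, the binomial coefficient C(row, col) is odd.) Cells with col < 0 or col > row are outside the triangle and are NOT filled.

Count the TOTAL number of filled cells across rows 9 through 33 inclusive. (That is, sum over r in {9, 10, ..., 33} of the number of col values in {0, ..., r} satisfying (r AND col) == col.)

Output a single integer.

Answer: 220

Derivation:
r9=1001 pc2: +4 =4
r10=1010 pc2: +4 =8
r11=1011 pc3: +8 =16
r12=1100 pc2: +4 =20
r13=1101 pc3: +8 =28
r14=1110 pc3: +8 =36
r15=1111 pc4: +16 =52
r16=10000 pc1: +2 =54
r17=10001 pc2: +4 =58
r18=10010 pc2: +4 =62
r19=10011 pc3: +8 =70
r20=10100 pc2: +4 =74
r21=10101 pc3: +8 =82
r22=10110 pc3: +8 =90
r23=10111 pc4: +16 =106
r24=11000 pc2: +4 =110
r25=11001 pc3: +8 =118
r26=11010 pc3: +8 =126
r27=11011 pc4: +16 =142
r28=11100 pc3: +8 =150
r29=11101 pc4: +16 =166
r30=11110 pc4: +16 =182
r31=11111 pc5: +32 =214
r32=100000 pc1: +2 =216
r33=100001 pc2: +4 =220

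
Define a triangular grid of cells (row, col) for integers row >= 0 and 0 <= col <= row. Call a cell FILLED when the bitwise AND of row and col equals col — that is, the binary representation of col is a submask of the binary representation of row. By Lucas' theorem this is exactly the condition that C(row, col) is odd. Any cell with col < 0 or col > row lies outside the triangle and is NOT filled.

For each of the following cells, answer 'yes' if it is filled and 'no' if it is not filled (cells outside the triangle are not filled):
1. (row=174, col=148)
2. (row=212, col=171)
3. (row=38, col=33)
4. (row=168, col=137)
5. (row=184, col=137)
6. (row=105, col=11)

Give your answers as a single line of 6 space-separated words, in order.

(174,148): row=0b10101110, col=0b10010100, row AND col = 0b10000100 = 132; 132 != 148 -> empty
(212,171): row=0b11010100, col=0b10101011, row AND col = 0b10000000 = 128; 128 != 171 -> empty
(38,33): row=0b100110, col=0b100001, row AND col = 0b100000 = 32; 32 != 33 -> empty
(168,137): row=0b10101000, col=0b10001001, row AND col = 0b10001000 = 136; 136 != 137 -> empty
(184,137): row=0b10111000, col=0b10001001, row AND col = 0b10001000 = 136; 136 != 137 -> empty
(105,11): row=0b1101001, col=0b1011, row AND col = 0b1001 = 9; 9 != 11 -> empty

Answer: no no no no no no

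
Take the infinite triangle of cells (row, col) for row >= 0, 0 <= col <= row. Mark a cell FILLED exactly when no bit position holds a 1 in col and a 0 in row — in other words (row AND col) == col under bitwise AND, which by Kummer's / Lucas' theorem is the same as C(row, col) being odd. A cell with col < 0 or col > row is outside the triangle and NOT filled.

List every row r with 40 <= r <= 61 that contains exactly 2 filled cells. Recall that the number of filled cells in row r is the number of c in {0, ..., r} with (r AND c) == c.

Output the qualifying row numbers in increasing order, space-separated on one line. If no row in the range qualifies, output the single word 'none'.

Row r has 2^popcount(r) filled cells, so we need popcount(r) = log2(2) = 1.
Scan r = 40..61 and keep those with exactly 1 one-bits:
r=40=101000 popcount=2 -> skip
r=41=101001 popcount=3 -> skip
r=42=101010 popcount=3 -> skip
r=43=101011 popcount=4 -> skip
r=44=101100 popcount=3 -> skip
r=45=101101 popcount=4 -> skip
r=46=101110 popcount=4 -> skip
r=47=101111 popcount=5 -> skip
r=48=110000 popcount=2 -> skip
r=49=110001 popcount=3 -> skip
r=50=110010 popcount=3 -> skip
r=51=110011 popcount=4 -> skip
r=52=110100 popcount=3 -> skip
r=53=110101 popcount=4 -> skip
r=54=110110 popcount=4 -> skip
r=55=110111 popcount=5 -> skip
r=56=111000 popcount=3 -> skip
r=57=111001 popcount=4 -> skip
r=58=111010 popcount=4 -> skip
r=59=111011 popcount=5 -> skip
r=60=111100 popcount=4 -> skip
r=61=111101 popcount=5 -> skip
Kept rows: none

Answer: none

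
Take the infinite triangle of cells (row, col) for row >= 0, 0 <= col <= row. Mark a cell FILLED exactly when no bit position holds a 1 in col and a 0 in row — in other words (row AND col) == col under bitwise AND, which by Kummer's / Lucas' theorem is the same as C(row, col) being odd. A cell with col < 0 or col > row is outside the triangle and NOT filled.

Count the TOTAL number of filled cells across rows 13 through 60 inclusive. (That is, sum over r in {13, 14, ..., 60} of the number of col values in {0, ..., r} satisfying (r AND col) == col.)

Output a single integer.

Answer: 552

Derivation:
r13=1101 pc3: +8 =8
r14=1110 pc3: +8 =16
r15=1111 pc4: +16 =32
r16=10000 pc1: +2 =34
r17=10001 pc2: +4 =38
r18=10010 pc2: +4 =42
r19=10011 pc3: +8 =50
r20=10100 pc2: +4 =54
r21=10101 pc3: +8 =62
r22=10110 pc3: +8 =70
r23=10111 pc4: +16 =86
r24=11000 pc2: +4 =90
r25=11001 pc3: +8 =98
r26=11010 pc3: +8 =106
r27=11011 pc4: +16 =122
r28=11100 pc3: +8 =130
r29=11101 pc4: +16 =146
r30=11110 pc4: +16 =162
r31=11111 pc5: +32 =194
r32=100000 pc1: +2 =196
r33=100001 pc2: +4 =200
r34=100010 pc2: +4 =204
r35=100011 pc3: +8 =212
r36=100100 pc2: +4 =216
r37=100101 pc3: +8 =224
r38=100110 pc3: +8 =232
r39=100111 pc4: +16 =248
r40=101000 pc2: +4 =252
r41=101001 pc3: +8 =260
r42=101010 pc3: +8 =268
r43=101011 pc4: +16 =284
r44=101100 pc3: +8 =292
r45=101101 pc4: +16 =308
r46=101110 pc4: +16 =324
r47=101111 pc5: +32 =356
r48=110000 pc2: +4 =360
r49=110001 pc3: +8 =368
r50=110010 pc3: +8 =376
r51=110011 pc4: +16 =392
r52=110100 pc3: +8 =400
r53=110101 pc4: +16 =416
r54=110110 pc4: +16 =432
r55=110111 pc5: +32 =464
r56=111000 pc3: +8 =472
r57=111001 pc4: +16 =488
r58=111010 pc4: +16 =504
r59=111011 pc5: +32 =536
r60=111100 pc4: +16 =552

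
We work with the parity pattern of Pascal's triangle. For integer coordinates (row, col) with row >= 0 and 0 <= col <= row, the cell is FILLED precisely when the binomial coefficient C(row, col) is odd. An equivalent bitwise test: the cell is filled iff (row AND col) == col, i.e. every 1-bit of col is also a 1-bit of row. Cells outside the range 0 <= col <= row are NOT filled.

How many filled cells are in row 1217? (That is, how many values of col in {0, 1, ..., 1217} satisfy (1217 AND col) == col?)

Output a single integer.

1217 in binary = 10011000001
popcount(1217) = number of 1-bits in 10011000001 = 4
A col c satisfies (1217 AND c) == c iff every set bit of c is also set in 1217; each of the 4 set bits of 1217 can independently be on or off in c.
count = 2^4 = 16

Answer: 16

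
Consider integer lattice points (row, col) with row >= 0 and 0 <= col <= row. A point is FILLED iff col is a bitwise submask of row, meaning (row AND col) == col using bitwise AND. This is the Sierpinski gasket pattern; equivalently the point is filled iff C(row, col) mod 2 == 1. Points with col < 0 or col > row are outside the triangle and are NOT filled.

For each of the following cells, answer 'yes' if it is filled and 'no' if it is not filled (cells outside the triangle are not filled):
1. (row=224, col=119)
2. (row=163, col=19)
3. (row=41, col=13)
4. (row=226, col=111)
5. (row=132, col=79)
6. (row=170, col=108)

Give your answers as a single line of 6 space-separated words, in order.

Answer: no no no no no no

Derivation:
(224,119): row=0b11100000, col=0b1110111, row AND col = 0b1100000 = 96; 96 != 119 -> empty
(163,19): row=0b10100011, col=0b10011, row AND col = 0b11 = 3; 3 != 19 -> empty
(41,13): row=0b101001, col=0b1101, row AND col = 0b1001 = 9; 9 != 13 -> empty
(226,111): row=0b11100010, col=0b1101111, row AND col = 0b1100010 = 98; 98 != 111 -> empty
(132,79): row=0b10000100, col=0b1001111, row AND col = 0b100 = 4; 4 != 79 -> empty
(170,108): row=0b10101010, col=0b1101100, row AND col = 0b101000 = 40; 40 != 108 -> empty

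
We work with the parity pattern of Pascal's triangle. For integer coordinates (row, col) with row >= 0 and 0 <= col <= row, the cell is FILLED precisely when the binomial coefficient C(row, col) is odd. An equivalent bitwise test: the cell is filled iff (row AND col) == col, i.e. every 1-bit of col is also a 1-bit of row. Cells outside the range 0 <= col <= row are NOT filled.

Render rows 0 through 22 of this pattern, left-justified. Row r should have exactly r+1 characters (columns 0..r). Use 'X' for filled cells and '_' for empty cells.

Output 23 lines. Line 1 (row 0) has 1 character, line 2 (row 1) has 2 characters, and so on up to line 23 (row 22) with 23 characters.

r0=0: X
r1=1: XX
r2=10: X_X
r3=11: XXXX
r4=100: X___X
r5=101: XX__XX
r6=110: X_X_X_X
r7=111: XXXXXXXX
r8=1000: X_______X
r9=1001: XX______XX
r10=1010: X_X_____X_X
r11=1011: XXXX____XXXX
r12=1100: X___X___X___X
r13=1101: XX__XX__XX__XX
r14=1110: X_X_X_X_X_X_X_X
r15=1111: XXXXXXXXXXXXXXXX
r16=10000: X_______________X
r17=10001: XX______________XX
r18=10010: X_X_____________X_X
r19=10011: XXXX____________XXXX
r20=10100: X___X___________X___X
r21=10101: XX__XX__________XX__XX
r22=10110: X_X_X_X_________X_X_X_X

Answer: X
XX
X_X
XXXX
X___X
XX__XX
X_X_X_X
XXXXXXXX
X_______X
XX______XX
X_X_____X_X
XXXX____XXXX
X___X___X___X
XX__XX__XX__XX
X_X_X_X_X_X_X_X
XXXXXXXXXXXXXXXX
X_______________X
XX______________XX
X_X_____________X_X
XXXX____________XXXX
X___X___________X___X
XX__XX__________XX__XX
X_X_X_X_________X_X_X_X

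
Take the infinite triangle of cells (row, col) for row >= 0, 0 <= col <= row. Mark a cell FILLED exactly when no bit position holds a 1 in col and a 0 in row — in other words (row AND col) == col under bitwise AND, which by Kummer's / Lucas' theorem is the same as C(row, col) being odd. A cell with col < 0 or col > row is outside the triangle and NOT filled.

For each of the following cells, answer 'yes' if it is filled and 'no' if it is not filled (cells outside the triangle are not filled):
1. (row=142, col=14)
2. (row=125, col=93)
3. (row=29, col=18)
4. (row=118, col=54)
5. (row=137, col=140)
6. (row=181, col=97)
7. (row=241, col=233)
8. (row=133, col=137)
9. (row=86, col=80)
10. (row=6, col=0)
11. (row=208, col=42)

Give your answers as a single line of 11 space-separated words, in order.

(142,14): row=0b10001110, col=0b1110, row AND col = 0b1110 = 14; 14 == 14 -> filled
(125,93): row=0b1111101, col=0b1011101, row AND col = 0b1011101 = 93; 93 == 93 -> filled
(29,18): row=0b11101, col=0b10010, row AND col = 0b10000 = 16; 16 != 18 -> empty
(118,54): row=0b1110110, col=0b110110, row AND col = 0b110110 = 54; 54 == 54 -> filled
(137,140): col outside [0, 137] -> not filled
(181,97): row=0b10110101, col=0b1100001, row AND col = 0b100001 = 33; 33 != 97 -> empty
(241,233): row=0b11110001, col=0b11101001, row AND col = 0b11100001 = 225; 225 != 233 -> empty
(133,137): col outside [0, 133] -> not filled
(86,80): row=0b1010110, col=0b1010000, row AND col = 0b1010000 = 80; 80 == 80 -> filled
(6,0): row=0b110, col=0b0, row AND col = 0b0 = 0; 0 == 0 -> filled
(208,42): row=0b11010000, col=0b101010, row AND col = 0b0 = 0; 0 != 42 -> empty

Answer: yes yes no yes no no no no yes yes no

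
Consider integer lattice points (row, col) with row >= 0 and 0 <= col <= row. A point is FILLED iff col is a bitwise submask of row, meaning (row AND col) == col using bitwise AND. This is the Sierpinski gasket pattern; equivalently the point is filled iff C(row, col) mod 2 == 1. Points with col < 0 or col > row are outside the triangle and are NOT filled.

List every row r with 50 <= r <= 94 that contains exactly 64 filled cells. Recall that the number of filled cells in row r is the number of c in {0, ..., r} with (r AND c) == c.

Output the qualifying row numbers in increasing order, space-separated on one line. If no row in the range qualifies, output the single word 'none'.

Row r has 2^popcount(r) filled cells, so we need popcount(r) = log2(64) = 6.
Scan r = 50..94 and keep those with exactly 6 one-bits:
r=50=110010 popcount=3 -> skip
r=51=110011 popcount=4 -> skip
r=52=110100 popcount=3 -> skip
r=53=110101 popcount=4 -> skip
r=54=110110 popcount=4 -> skip
r=55=110111 popcount=5 -> skip
r=56=111000 popcount=3 -> skip
r=57=111001 popcount=4 -> skip
r=58=111010 popcount=4 -> skip
r=59=111011 popcount=5 -> skip
r=60=111100 popcount=4 -> skip
r=61=111101 popcount=5 -> skip
r=62=111110 popcount=5 -> skip
r=63=111111 popcount=6 -> KEEP
r=64=1000000 popcount=1 -> skip
r=65=1000001 popcount=2 -> skip
r=66=1000010 popcount=2 -> skip
r=67=1000011 popcount=3 -> skip
r=68=1000100 popcount=2 -> skip
r=69=1000101 popcount=3 -> skip
r=70=1000110 popcount=3 -> skip
r=71=1000111 popcount=4 -> skip
r=72=1001000 popcount=2 -> skip
r=73=1001001 popcount=3 -> skip
r=74=1001010 popcount=3 -> skip
r=75=1001011 popcount=4 -> skip
r=76=1001100 popcount=3 -> skip
r=77=1001101 popcount=4 -> skip
r=78=1001110 popcount=4 -> skip
r=79=1001111 popcount=5 -> skip
r=80=1010000 popcount=2 -> skip
r=81=1010001 popcount=3 -> skip
r=82=1010010 popcount=3 -> skip
r=83=1010011 popcount=4 -> skip
r=84=1010100 popcount=3 -> skip
r=85=1010101 popcount=4 -> skip
r=86=1010110 popcount=4 -> skip
r=87=1010111 popcount=5 -> skip
r=88=1011000 popcount=3 -> skip
r=89=1011001 popcount=4 -> skip
r=90=1011010 popcount=4 -> skip
r=91=1011011 popcount=5 -> skip
r=92=1011100 popcount=4 -> skip
r=93=1011101 popcount=5 -> skip
r=94=1011110 popcount=5 -> skip
Kept rows: 63

Answer: 63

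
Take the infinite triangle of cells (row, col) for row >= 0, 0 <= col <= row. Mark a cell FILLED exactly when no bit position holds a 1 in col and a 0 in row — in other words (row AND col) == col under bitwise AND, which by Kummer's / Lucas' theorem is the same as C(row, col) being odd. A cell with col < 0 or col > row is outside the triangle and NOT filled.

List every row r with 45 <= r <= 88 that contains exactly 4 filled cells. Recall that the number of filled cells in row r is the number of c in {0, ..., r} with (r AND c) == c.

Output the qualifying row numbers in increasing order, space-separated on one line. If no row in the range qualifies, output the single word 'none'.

Row r has 2^popcount(r) filled cells, so we need popcount(r) = log2(4) = 2.
Scan r = 45..88 and keep those with exactly 2 one-bits:
r=45=101101 popcount=4 -> skip
r=46=101110 popcount=4 -> skip
r=47=101111 popcount=5 -> skip
r=48=110000 popcount=2 -> KEEP
r=49=110001 popcount=3 -> skip
r=50=110010 popcount=3 -> skip
r=51=110011 popcount=4 -> skip
r=52=110100 popcount=3 -> skip
r=53=110101 popcount=4 -> skip
r=54=110110 popcount=4 -> skip
r=55=110111 popcount=5 -> skip
r=56=111000 popcount=3 -> skip
r=57=111001 popcount=4 -> skip
r=58=111010 popcount=4 -> skip
r=59=111011 popcount=5 -> skip
r=60=111100 popcount=4 -> skip
r=61=111101 popcount=5 -> skip
r=62=111110 popcount=5 -> skip
r=63=111111 popcount=6 -> skip
r=64=1000000 popcount=1 -> skip
r=65=1000001 popcount=2 -> KEEP
r=66=1000010 popcount=2 -> KEEP
r=67=1000011 popcount=3 -> skip
r=68=1000100 popcount=2 -> KEEP
r=69=1000101 popcount=3 -> skip
r=70=1000110 popcount=3 -> skip
r=71=1000111 popcount=4 -> skip
r=72=1001000 popcount=2 -> KEEP
r=73=1001001 popcount=3 -> skip
r=74=1001010 popcount=3 -> skip
r=75=1001011 popcount=4 -> skip
r=76=1001100 popcount=3 -> skip
r=77=1001101 popcount=4 -> skip
r=78=1001110 popcount=4 -> skip
r=79=1001111 popcount=5 -> skip
r=80=1010000 popcount=2 -> KEEP
r=81=1010001 popcount=3 -> skip
r=82=1010010 popcount=3 -> skip
r=83=1010011 popcount=4 -> skip
r=84=1010100 popcount=3 -> skip
r=85=1010101 popcount=4 -> skip
r=86=1010110 popcount=4 -> skip
r=87=1010111 popcount=5 -> skip
r=88=1011000 popcount=3 -> skip
Kept rows: 48 65 66 68 72 80

Answer: 48 65 66 68 72 80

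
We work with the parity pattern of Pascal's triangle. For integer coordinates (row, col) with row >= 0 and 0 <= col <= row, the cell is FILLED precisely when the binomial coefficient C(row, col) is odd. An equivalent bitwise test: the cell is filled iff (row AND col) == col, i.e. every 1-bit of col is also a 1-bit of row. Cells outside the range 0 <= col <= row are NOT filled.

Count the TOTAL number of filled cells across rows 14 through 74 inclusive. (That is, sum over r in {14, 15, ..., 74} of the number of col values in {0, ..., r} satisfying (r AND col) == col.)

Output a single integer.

r14=1110 pc3: +8 =8
r15=1111 pc4: +16 =24
r16=10000 pc1: +2 =26
r17=10001 pc2: +4 =30
r18=10010 pc2: +4 =34
r19=10011 pc3: +8 =42
r20=10100 pc2: +4 =46
r21=10101 pc3: +8 =54
r22=10110 pc3: +8 =62
r23=10111 pc4: +16 =78
r24=11000 pc2: +4 =82
r25=11001 pc3: +8 =90
r26=11010 pc3: +8 =98
r27=11011 pc4: +16 =114
r28=11100 pc3: +8 =122
r29=11101 pc4: +16 =138
r30=11110 pc4: +16 =154
r31=11111 pc5: +32 =186
r32=100000 pc1: +2 =188
r33=100001 pc2: +4 =192
r34=100010 pc2: +4 =196
r35=100011 pc3: +8 =204
r36=100100 pc2: +4 =208
r37=100101 pc3: +8 =216
r38=100110 pc3: +8 =224
r39=100111 pc4: +16 =240
r40=101000 pc2: +4 =244
r41=101001 pc3: +8 =252
r42=101010 pc3: +8 =260
r43=101011 pc4: +16 =276
r44=101100 pc3: +8 =284
r45=101101 pc4: +16 =300
r46=101110 pc4: +16 =316
r47=101111 pc5: +32 =348
r48=110000 pc2: +4 =352
r49=110001 pc3: +8 =360
r50=110010 pc3: +8 =368
r51=110011 pc4: +16 =384
r52=110100 pc3: +8 =392
r53=110101 pc4: +16 =408
r54=110110 pc4: +16 =424
r55=110111 pc5: +32 =456
r56=111000 pc3: +8 =464
r57=111001 pc4: +16 =480
r58=111010 pc4: +16 =496
r59=111011 pc5: +32 =528
r60=111100 pc4: +16 =544
r61=111101 pc5: +32 =576
r62=111110 pc5: +32 =608
r63=111111 pc6: +64 =672
r64=1000000 pc1: +2 =674
r65=1000001 pc2: +4 =678
r66=1000010 pc2: +4 =682
r67=1000011 pc3: +8 =690
r68=1000100 pc2: +4 =694
r69=1000101 pc3: +8 =702
r70=1000110 pc3: +8 =710
r71=1000111 pc4: +16 =726
r72=1001000 pc2: +4 =730
r73=1001001 pc3: +8 =738
r74=1001010 pc3: +8 =746

Answer: 746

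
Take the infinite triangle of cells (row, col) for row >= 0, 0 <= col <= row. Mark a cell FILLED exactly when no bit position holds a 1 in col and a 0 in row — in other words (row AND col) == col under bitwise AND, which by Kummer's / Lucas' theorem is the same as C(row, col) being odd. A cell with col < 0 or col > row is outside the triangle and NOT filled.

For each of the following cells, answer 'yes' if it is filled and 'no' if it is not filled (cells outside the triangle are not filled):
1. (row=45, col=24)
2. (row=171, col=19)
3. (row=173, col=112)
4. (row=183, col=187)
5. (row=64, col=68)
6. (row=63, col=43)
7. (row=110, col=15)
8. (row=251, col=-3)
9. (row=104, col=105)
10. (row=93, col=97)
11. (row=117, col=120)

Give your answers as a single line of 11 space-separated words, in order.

Answer: no no no no no yes no no no no no

Derivation:
(45,24): row=0b101101, col=0b11000, row AND col = 0b1000 = 8; 8 != 24 -> empty
(171,19): row=0b10101011, col=0b10011, row AND col = 0b11 = 3; 3 != 19 -> empty
(173,112): row=0b10101101, col=0b1110000, row AND col = 0b100000 = 32; 32 != 112 -> empty
(183,187): col outside [0, 183] -> not filled
(64,68): col outside [0, 64] -> not filled
(63,43): row=0b111111, col=0b101011, row AND col = 0b101011 = 43; 43 == 43 -> filled
(110,15): row=0b1101110, col=0b1111, row AND col = 0b1110 = 14; 14 != 15 -> empty
(251,-3): col outside [0, 251] -> not filled
(104,105): col outside [0, 104] -> not filled
(93,97): col outside [0, 93] -> not filled
(117,120): col outside [0, 117] -> not filled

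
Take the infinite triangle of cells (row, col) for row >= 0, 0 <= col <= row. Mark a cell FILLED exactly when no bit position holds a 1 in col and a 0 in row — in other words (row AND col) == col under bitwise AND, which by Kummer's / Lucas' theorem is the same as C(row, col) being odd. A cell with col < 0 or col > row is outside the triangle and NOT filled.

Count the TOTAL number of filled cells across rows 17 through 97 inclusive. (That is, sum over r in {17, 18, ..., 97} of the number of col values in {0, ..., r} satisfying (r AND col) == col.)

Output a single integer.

r17=10001 pc2: +4 =4
r18=10010 pc2: +4 =8
r19=10011 pc3: +8 =16
r20=10100 pc2: +4 =20
r21=10101 pc3: +8 =28
r22=10110 pc3: +8 =36
r23=10111 pc4: +16 =52
r24=11000 pc2: +4 =56
r25=11001 pc3: +8 =64
r26=11010 pc3: +8 =72
r27=11011 pc4: +16 =88
r28=11100 pc3: +8 =96
r29=11101 pc4: +16 =112
r30=11110 pc4: +16 =128
r31=11111 pc5: +32 =160
r32=100000 pc1: +2 =162
r33=100001 pc2: +4 =166
r34=100010 pc2: +4 =170
r35=100011 pc3: +8 =178
r36=100100 pc2: +4 =182
r37=100101 pc3: +8 =190
r38=100110 pc3: +8 =198
r39=100111 pc4: +16 =214
r40=101000 pc2: +4 =218
r41=101001 pc3: +8 =226
r42=101010 pc3: +8 =234
r43=101011 pc4: +16 =250
r44=101100 pc3: +8 =258
r45=101101 pc4: +16 =274
r46=101110 pc4: +16 =290
r47=101111 pc5: +32 =322
r48=110000 pc2: +4 =326
r49=110001 pc3: +8 =334
r50=110010 pc3: +8 =342
r51=110011 pc4: +16 =358
r52=110100 pc3: +8 =366
r53=110101 pc4: +16 =382
r54=110110 pc4: +16 =398
r55=110111 pc5: +32 =430
r56=111000 pc3: +8 =438
r57=111001 pc4: +16 =454
r58=111010 pc4: +16 =470
r59=111011 pc5: +32 =502
r60=111100 pc4: +16 =518
r61=111101 pc5: +32 =550
r62=111110 pc5: +32 =582
r63=111111 pc6: +64 =646
r64=1000000 pc1: +2 =648
r65=1000001 pc2: +4 =652
r66=1000010 pc2: +4 =656
r67=1000011 pc3: +8 =664
r68=1000100 pc2: +4 =668
r69=1000101 pc3: +8 =676
r70=1000110 pc3: +8 =684
r71=1000111 pc4: +16 =700
r72=1001000 pc2: +4 =704
r73=1001001 pc3: +8 =712
r74=1001010 pc3: +8 =720
r75=1001011 pc4: +16 =736
r76=1001100 pc3: +8 =744
r77=1001101 pc4: +16 =760
r78=1001110 pc4: +16 =776
r79=1001111 pc5: +32 =808
r80=1010000 pc2: +4 =812
r81=1010001 pc3: +8 =820
r82=1010010 pc3: +8 =828
r83=1010011 pc4: +16 =844
r84=1010100 pc3: +8 =852
r85=1010101 pc4: +16 =868
r86=1010110 pc4: +16 =884
r87=1010111 pc5: +32 =916
r88=1011000 pc3: +8 =924
r89=1011001 pc4: +16 =940
r90=1011010 pc4: +16 =956
r91=1011011 pc5: +32 =988
r92=1011100 pc4: +16 =1004
r93=1011101 pc5: +32 =1036
r94=1011110 pc5: +32 =1068
r95=1011111 pc6: +64 =1132
r96=1100000 pc2: +4 =1136
r97=1100001 pc3: +8 =1144

Answer: 1144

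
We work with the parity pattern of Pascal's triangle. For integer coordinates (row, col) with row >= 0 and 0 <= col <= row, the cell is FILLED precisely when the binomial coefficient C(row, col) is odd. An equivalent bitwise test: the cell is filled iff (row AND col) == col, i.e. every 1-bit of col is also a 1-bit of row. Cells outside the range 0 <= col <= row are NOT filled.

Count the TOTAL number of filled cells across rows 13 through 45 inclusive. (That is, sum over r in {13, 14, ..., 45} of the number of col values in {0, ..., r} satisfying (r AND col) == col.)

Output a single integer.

Answer: 308

Derivation:
r13=1101 pc3: +8 =8
r14=1110 pc3: +8 =16
r15=1111 pc4: +16 =32
r16=10000 pc1: +2 =34
r17=10001 pc2: +4 =38
r18=10010 pc2: +4 =42
r19=10011 pc3: +8 =50
r20=10100 pc2: +4 =54
r21=10101 pc3: +8 =62
r22=10110 pc3: +8 =70
r23=10111 pc4: +16 =86
r24=11000 pc2: +4 =90
r25=11001 pc3: +8 =98
r26=11010 pc3: +8 =106
r27=11011 pc4: +16 =122
r28=11100 pc3: +8 =130
r29=11101 pc4: +16 =146
r30=11110 pc4: +16 =162
r31=11111 pc5: +32 =194
r32=100000 pc1: +2 =196
r33=100001 pc2: +4 =200
r34=100010 pc2: +4 =204
r35=100011 pc3: +8 =212
r36=100100 pc2: +4 =216
r37=100101 pc3: +8 =224
r38=100110 pc3: +8 =232
r39=100111 pc4: +16 =248
r40=101000 pc2: +4 =252
r41=101001 pc3: +8 =260
r42=101010 pc3: +8 =268
r43=101011 pc4: +16 =284
r44=101100 pc3: +8 =292
r45=101101 pc4: +16 =308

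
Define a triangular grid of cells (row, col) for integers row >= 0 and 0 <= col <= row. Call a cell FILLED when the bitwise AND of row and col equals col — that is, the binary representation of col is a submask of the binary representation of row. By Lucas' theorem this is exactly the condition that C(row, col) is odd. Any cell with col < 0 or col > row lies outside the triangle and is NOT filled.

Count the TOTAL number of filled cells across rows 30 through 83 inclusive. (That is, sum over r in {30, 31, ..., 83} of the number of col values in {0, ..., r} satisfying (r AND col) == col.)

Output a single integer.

r30=11110 pc4: +16 =16
r31=11111 pc5: +32 =48
r32=100000 pc1: +2 =50
r33=100001 pc2: +4 =54
r34=100010 pc2: +4 =58
r35=100011 pc3: +8 =66
r36=100100 pc2: +4 =70
r37=100101 pc3: +8 =78
r38=100110 pc3: +8 =86
r39=100111 pc4: +16 =102
r40=101000 pc2: +4 =106
r41=101001 pc3: +8 =114
r42=101010 pc3: +8 =122
r43=101011 pc4: +16 =138
r44=101100 pc3: +8 =146
r45=101101 pc4: +16 =162
r46=101110 pc4: +16 =178
r47=101111 pc5: +32 =210
r48=110000 pc2: +4 =214
r49=110001 pc3: +8 =222
r50=110010 pc3: +8 =230
r51=110011 pc4: +16 =246
r52=110100 pc3: +8 =254
r53=110101 pc4: +16 =270
r54=110110 pc4: +16 =286
r55=110111 pc5: +32 =318
r56=111000 pc3: +8 =326
r57=111001 pc4: +16 =342
r58=111010 pc4: +16 =358
r59=111011 pc5: +32 =390
r60=111100 pc4: +16 =406
r61=111101 pc5: +32 =438
r62=111110 pc5: +32 =470
r63=111111 pc6: +64 =534
r64=1000000 pc1: +2 =536
r65=1000001 pc2: +4 =540
r66=1000010 pc2: +4 =544
r67=1000011 pc3: +8 =552
r68=1000100 pc2: +4 =556
r69=1000101 pc3: +8 =564
r70=1000110 pc3: +8 =572
r71=1000111 pc4: +16 =588
r72=1001000 pc2: +4 =592
r73=1001001 pc3: +8 =600
r74=1001010 pc3: +8 =608
r75=1001011 pc4: +16 =624
r76=1001100 pc3: +8 =632
r77=1001101 pc4: +16 =648
r78=1001110 pc4: +16 =664
r79=1001111 pc5: +32 =696
r80=1010000 pc2: +4 =700
r81=1010001 pc3: +8 =708
r82=1010010 pc3: +8 =716
r83=1010011 pc4: +16 =732

Answer: 732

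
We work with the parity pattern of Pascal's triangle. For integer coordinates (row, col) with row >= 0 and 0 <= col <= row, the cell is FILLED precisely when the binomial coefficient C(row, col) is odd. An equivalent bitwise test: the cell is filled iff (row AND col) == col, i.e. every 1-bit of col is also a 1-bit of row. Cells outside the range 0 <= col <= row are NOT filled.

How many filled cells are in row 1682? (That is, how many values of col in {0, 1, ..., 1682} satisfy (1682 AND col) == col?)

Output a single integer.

Answer: 32

Derivation:
1682 in binary = 11010010010
popcount(1682) = number of 1-bits in 11010010010 = 5
A col c satisfies (1682 AND c) == c iff every set bit of c is also set in 1682; each of the 5 set bits of 1682 can independently be on or off in c.
count = 2^5 = 32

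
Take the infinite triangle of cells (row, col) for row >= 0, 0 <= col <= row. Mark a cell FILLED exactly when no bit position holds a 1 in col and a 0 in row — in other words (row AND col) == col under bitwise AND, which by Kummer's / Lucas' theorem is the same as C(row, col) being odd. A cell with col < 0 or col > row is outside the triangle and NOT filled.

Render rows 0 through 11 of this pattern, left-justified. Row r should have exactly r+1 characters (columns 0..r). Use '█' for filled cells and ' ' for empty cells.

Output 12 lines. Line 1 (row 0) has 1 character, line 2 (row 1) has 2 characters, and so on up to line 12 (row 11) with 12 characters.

Answer: █
██
█ █
████
█   █
██  ██
█ █ █ █
████████
█       █
██      ██
█ █     █ █
████    ████

Derivation:
r0=0: █
r1=1: ██
r2=10: █ █
r3=11: ████
r4=100: █   █
r5=101: ██  ██
r6=110: █ █ █ █
r7=111: ████████
r8=1000: █       █
r9=1001: ██      ██
r10=1010: █ █     █ █
r11=1011: ████    ████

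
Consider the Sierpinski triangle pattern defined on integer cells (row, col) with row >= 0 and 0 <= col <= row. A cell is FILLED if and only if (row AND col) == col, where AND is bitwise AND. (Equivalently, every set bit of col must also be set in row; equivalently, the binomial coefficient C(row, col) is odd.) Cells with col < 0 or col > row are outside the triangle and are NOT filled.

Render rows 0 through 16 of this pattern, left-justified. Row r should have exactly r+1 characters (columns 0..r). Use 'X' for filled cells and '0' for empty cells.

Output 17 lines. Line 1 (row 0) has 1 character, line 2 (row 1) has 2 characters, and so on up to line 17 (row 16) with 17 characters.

Answer: X
XX
X0X
XXXX
X000X
XX00XX
X0X0X0X
XXXXXXXX
X0000000X
XX000000XX
X0X00000X0X
XXXX0000XXXX
X000X000X000X
XX00XX00XX00XX
X0X0X0X0X0X0X0X
XXXXXXXXXXXXXXXX
X000000000000000X

Derivation:
r0=0: X
r1=1: XX
r2=10: X0X
r3=11: XXXX
r4=100: X000X
r5=101: XX00XX
r6=110: X0X0X0X
r7=111: XXXXXXXX
r8=1000: X0000000X
r9=1001: XX000000XX
r10=1010: X0X00000X0X
r11=1011: XXXX0000XXXX
r12=1100: X000X000X000X
r13=1101: XX00XX00XX00XX
r14=1110: X0X0X0X0X0X0X0X
r15=1111: XXXXXXXXXXXXXXXX
r16=10000: X000000000000000X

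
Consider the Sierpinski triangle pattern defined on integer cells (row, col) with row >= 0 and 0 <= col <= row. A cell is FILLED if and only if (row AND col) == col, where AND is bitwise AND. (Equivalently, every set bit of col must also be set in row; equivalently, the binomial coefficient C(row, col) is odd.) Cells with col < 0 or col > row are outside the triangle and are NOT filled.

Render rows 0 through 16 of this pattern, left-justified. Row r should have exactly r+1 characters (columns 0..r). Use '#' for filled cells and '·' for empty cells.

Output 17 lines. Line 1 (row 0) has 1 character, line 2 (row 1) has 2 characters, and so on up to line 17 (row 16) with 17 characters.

r0=0: #
r1=1: ##
r2=10: #·#
r3=11: ####
r4=100: #···#
r5=101: ##··##
r6=110: #·#·#·#
r7=111: ########
r8=1000: #·······#
r9=1001: ##······##
r10=1010: #·#·····#·#
r11=1011: ####····####
r12=1100: #···#···#···#
r13=1101: ##··##··##··##
r14=1110: #·#·#·#·#·#·#·#
r15=1111: ################
r16=10000: #···············#

Answer: #
##
#·#
####
#···#
##··##
#·#·#·#
########
#·······#
##······##
#·#·····#·#
####····####
#···#···#···#
##··##··##··##
#·#·#·#·#·#·#·#
################
#···············#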